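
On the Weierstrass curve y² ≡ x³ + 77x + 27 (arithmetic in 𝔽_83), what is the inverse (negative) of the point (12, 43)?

-(12, 43) = (12, -43 mod 83) = (12, 40).

(12, 40)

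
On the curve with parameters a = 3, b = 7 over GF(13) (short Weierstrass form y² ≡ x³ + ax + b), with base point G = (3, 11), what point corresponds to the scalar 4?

(10, 6)

Double-and-add on 4 = (100)₂. Start with G = (3, 11) for the leading 1-bit.
double: tangent at (3, 11): λ = (3·3² + 3)/(2·11) ≡ 4/9. 9⁻¹ ≡ 3 (mod 13) since 9·3 = 27 ≡ 1, so λ ≡ 4·3 ≡ 12.
  x = λ² - 3 - 3 = 144 - 6 ≡ 8; y = λ·(3 - 8) - 11 ≡ 7. → (8, 7)
double: tangent at (8, 7): λ = (3·8² + 3)/(2·7) ≡ 0/1. 1⁻¹ ≡ 1 (mod 13) since 1·1 = 1 ≡ 1, so λ ≡ 0·1 ≡ 0.
  x = λ² - 8 - 8 = 0 - 16 ≡ 10; y = λ·(8 - 10) - 7 ≡ 6. → (10, 6)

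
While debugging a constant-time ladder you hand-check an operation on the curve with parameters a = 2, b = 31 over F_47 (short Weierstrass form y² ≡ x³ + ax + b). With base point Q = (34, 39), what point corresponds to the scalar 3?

Repeated addition: build up to 3Q.
2Q: tangent at (34, 39): λ = (3·34² + 2)/(2·39) ≡ 39/31. 31⁻¹ ≡ 44 (mod 47) since 31·44 = 1364 ≡ 1, so λ ≡ 39·44 ≡ 24.
  x = λ² - 34 - 34 = 576 - 68 ≡ 38; y = λ·(34 - 38) - 39 ≡ 6. → (38, 6)
3Q: (38, 6) + (34, 39). λ = (39 - 6)/(34 - 38) ≡ 33/43 mod 47. 43⁻¹ ≡ 35 (mod 47), so λ ≡ 27.
  x = λ² - 38 - 34 = 729 - 72 ≡ 46; y = λ·(38 - 46) - 6 ≡ 13. → (46, 13)

(46, 13)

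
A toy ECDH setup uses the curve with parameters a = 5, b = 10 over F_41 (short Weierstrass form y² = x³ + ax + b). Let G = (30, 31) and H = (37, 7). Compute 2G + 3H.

(14, 35)

First 2G:
Repeated addition: build up to 2G.
2G: tangent at (30, 31): λ = (3·30² + 5)/(2·31) ≡ 40/21. 21⁻¹ ≡ 2 (mod 41), so λ ≡ 40·2 ≡ 39.
  x = λ² - 30 - 30 = 1521 - 60 ≡ 26; y = λ·(30 - 26) - 31 ≡ 2. → (26, 2)
2G = (26, 2).
Next 3H:
Repeated addition: build up to 3H.
2H: tangent at (37, 7): λ = (3·37² + 5)/(2·7) ≡ 12/14. 14⁻¹ ≡ 3 (mod 41), so λ ≡ 12·3 ≡ 36.
  x = λ² - 37 - 37 = 1296 - 74 ≡ 33; y = λ·(37 - 33) - 7 ≡ 14. → (33, 14)
3H: (33, 14) + (37, 7). λ = (7 - 14)/(37 - 33) ≡ 34/4 mod 41. 4⁻¹ ≡ 31 (mod 41), so λ ≡ 29.
  x = λ² - 33 - 37 = 841 - 70 ≡ 33; y = λ·(33 - 33) - 14 ≡ 27. → (33, 27)
3H = (33, 27).
Finally 2G + 3H:
(26, 2) + (33, 27). λ = (27 - 2)/(33 - 26) ≡ 25/7 mod 41. 7⁻¹ ≡ 6 (mod 41), so λ ≡ 27.
  x = λ² - 26 - 33 = 729 - 59 ≡ 14; y = λ·(26 - 14) - 2 ≡ 35. → (14, 35)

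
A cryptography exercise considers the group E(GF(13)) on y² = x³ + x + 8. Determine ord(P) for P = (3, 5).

9

2P: tangent at (3, 5): λ = (3·3² + 1)/(2·5) ≡ 2/10. 10⁻¹ ≡ 4 (mod 13), so λ ≡ 2·4 ≡ 8.
  x = λ² - 3 - 3 = 64 - 6 ≡ 6; y = λ·(3 - 6) - 5 ≡ 10. → (6, 10)
3P: (6, 10) + (3, 5). λ = (5 - 10)/(3 - 6) ≡ 8/10 mod 13. 10⁻¹ ≡ 4 (mod 13) since 10·4 = 40 ≡ 1, so λ ≡ 6.
  x = λ² - 6 - 3 = 36 - 9 ≡ 1; y = λ·(6 - 1) - 10 ≡ 7. → (1, 7)
4P: (1, 7) + (3, 5). λ = (5 - 7)/(3 - 1) ≡ 11/2 mod 13. 2⁻¹ ≡ 7 (mod 13) since 2·7 = 14 ≡ 1, so λ ≡ 12.
  x = λ² - 1 - 3 = 144 - 4 ≡ 10; y = λ·(1 - 10) - 7 ≡ 2. → (10, 2)
5P: (10, 2) + (3, 5). λ = (5 - 2)/(3 - 10) ≡ 3/6 mod 13. 6⁻¹ ≡ 11 (mod 13), so λ ≡ 7.
  x = λ² - 10 - 3 = 49 - 13 ≡ 10; y = λ·(10 - 10) - 2 ≡ 11. → (10, 11)
6P: (10, 11) + (3, 5). λ = (5 - 11)/(3 - 10) ≡ 7/6 mod 13. 6⁻¹ ≡ 11 (mod 13), so λ ≡ 12.
  x = λ² - 10 - 3 = 144 - 13 ≡ 1; y = λ·(10 - 1) - 11 ≡ 6. → (1, 6)
7P: (1, 6) + (3, 5). λ = (5 - 6)/(3 - 1) ≡ 12/2 mod 13. 2⁻¹ ≡ 7 (mod 13) since 2·7 = 14 ≡ 1, so λ ≡ 6.
  x = λ² - 1 - 3 = 36 - 4 ≡ 6; y = λ·(1 - 6) - 6 ≡ 3. → (6, 3)
8P: (6, 3) + (3, 5). λ = (5 - 3)/(3 - 6) ≡ 2/10 mod 13. 10⁻¹ ≡ 4 (mod 13) since 10·4 = 40 ≡ 1, so λ ≡ 8.
  x = λ² - 6 - 3 = 64 - 9 ≡ 3; y = λ·(6 - 3) - 3 ≡ 8. → (3, 8)
9P: (3, 8) + (3, 5): same x and y₁ ≡ -y₂, so the sum is O.
9P = O, so the order is 9.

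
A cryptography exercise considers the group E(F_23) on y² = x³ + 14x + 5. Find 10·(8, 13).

Write P = (8, 13).
Double-and-add on 10 = (1010)₂. Start with P = (8, 13) for the leading 1-bit.
double: tangent at (8, 13): λ = (3·8² + 14)/(2·13) ≡ 22/3. 3⁻¹ ≡ 8 (mod 23) since 3·8 = 24 ≡ 1, so λ ≡ 22·8 ≡ 15.
  x = λ² - 8 - 8 = 225 - 16 ≡ 2; y = λ·(8 - 2) - 13 ≡ 8. → (2, 8)
double: tangent at (2, 8): λ = (3·2² + 14)/(2·8) ≡ 3/16. 16⁻¹ ≡ 13 (mod 23) since 16·13 = 208 ≡ 1, so λ ≡ 3·13 ≡ 16.
  x = λ² - 2 - 2 = 256 - 4 ≡ 22; y = λ·(2 - 22) - 8 ≡ 17. → (22, 17)
add P: (22, 17) + (8, 13). λ = (13 - 17)/(8 - 22) ≡ 19/9 mod 23. 9⁻¹ ≡ 18 (mod 23) since 9·18 = 162 ≡ 1, so λ ≡ 20.
  x = λ² - 22 - 8 = 400 - 30 ≡ 2; y = λ·(22 - 2) - 17 ≡ 15. → (2, 15)
double: tangent at (2, 15): λ = (3·2² + 14)/(2·15) ≡ 3/7. 7⁻¹ ≡ 10 (mod 23), so λ ≡ 3·10 ≡ 7.
  x = λ² - 2 - 2 = 49 - 4 ≡ 22; y = λ·(2 - 22) - 15 ≡ 6. → (22, 6)

(22, 6)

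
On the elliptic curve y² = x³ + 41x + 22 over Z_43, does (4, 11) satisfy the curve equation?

y² = 11² ≡ 35; x³ + 41x + 22 = 250 ≡ 35 (mod 43). 35 = 35.

yes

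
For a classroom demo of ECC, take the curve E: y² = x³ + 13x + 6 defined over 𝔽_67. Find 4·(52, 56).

(5, 14)

Write P = (52, 56).
Double-and-add on 4 = (100)₂. Start with P = (52, 56) for the leading 1-bit.
double: tangent at (52, 56): λ = (3·52² + 13)/(2·56) ≡ 18/45. 45⁻¹ ≡ 3 (mod 67), so λ ≡ 18·3 ≡ 54.
  x = λ² - 52 - 52 = 2916 - 104 ≡ 65; y = λ·(52 - 65) - 56 ≡ 46. → (65, 46)
double: tangent at (65, 46): λ = (3·65² + 13)/(2·46) ≡ 25/25. 25⁻¹ ≡ 59 (mod 67), so λ ≡ 25·59 ≡ 1.
  x = λ² - 65 - 65 = 1 - 130 ≡ 5; y = λ·(65 - 5) - 46 ≡ 14. → (5, 14)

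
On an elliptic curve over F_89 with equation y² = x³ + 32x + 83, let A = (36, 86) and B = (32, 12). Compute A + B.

(74, 12)

(36, 86) + (32, 12). λ = (12 - 86)/(32 - 36) ≡ 15/85 mod 89. 85⁻¹ ≡ 22 (mod 89), so λ ≡ 63.
  x = λ² - 36 - 32 = 3969 - 68 ≡ 74; y = λ·(36 - 74) - 86 ≡ 12. → (74, 12)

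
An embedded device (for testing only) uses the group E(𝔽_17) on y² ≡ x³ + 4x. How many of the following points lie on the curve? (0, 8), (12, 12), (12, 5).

2

(0, 8): 8² ≡ 13, rhs ≡ 0 → off.
(12, 12): 12² ≡ 8, rhs ≡ 8 → on.
(12, 5): 5² ≡ 8, rhs ≡ 8 → on.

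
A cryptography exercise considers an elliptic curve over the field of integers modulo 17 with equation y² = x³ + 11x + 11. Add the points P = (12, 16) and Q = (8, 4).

(12, 16) + (8, 4). λ = (4 - 16)/(8 - 12) ≡ 5/13 mod 17. 13⁻¹ ≡ 4 (mod 17), so λ ≡ 3.
  x = λ² - 12 - 8 = 9 - 20 ≡ 6; y = λ·(12 - 6) - 16 ≡ 2. → (6, 2)

(6, 2)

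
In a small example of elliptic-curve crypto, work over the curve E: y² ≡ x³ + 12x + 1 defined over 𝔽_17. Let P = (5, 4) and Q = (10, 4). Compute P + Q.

(2, 13)

(5, 4) + (10, 4). λ = (4 - 4)/(10 - 5) ≡ 0/5 mod 17. 5⁻¹ ≡ 7 (mod 17), so λ ≡ 0.
  x = λ² - 5 - 10 = 0 - 15 ≡ 2; y = λ·(5 - 2) - 4 ≡ 13. → (2, 13)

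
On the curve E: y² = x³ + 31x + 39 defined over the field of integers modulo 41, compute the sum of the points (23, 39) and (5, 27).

(18, 19)

(23, 39) + (5, 27). λ = (27 - 39)/(5 - 23) ≡ 29/23 mod 41. 23⁻¹ ≡ 25 (mod 41), so λ ≡ 28.
  x = λ² - 23 - 5 = 784 - 28 ≡ 18; y = λ·(23 - 18) - 39 ≡ 19. → (18, 19)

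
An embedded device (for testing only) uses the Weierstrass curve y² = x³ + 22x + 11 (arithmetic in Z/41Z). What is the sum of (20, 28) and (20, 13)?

The two points share x = 20 and their y-coordinates satisfy 28 + 13 ≡ 0 (mod 41), so they are inverses. Their sum is 𝒪.

O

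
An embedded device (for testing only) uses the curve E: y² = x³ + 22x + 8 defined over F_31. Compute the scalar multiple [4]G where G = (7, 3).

Repeated addition: build up to 4G.
2G: tangent at (7, 3): λ = (3·7² + 22)/(2·3) ≡ 14/6. 6⁻¹ ≡ 26 (mod 31) since 6·26 = 156 ≡ 1, so λ ≡ 14·26 ≡ 23.
  x = λ² - 7 - 7 = 529 - 14 ≡ 19; y = λ·(7 - 19) - 3 ≡ 0. → (19, 0)
3G: (19, 0) + (7, 3). λ = (3 - 0)/(7 - 19) ≡ 3/19 mod 31. 19⁻¹ ≡ 18 (mod 31), so λ ≡ 23.
  x = λ² - 19 - 7 = 529 - 26 ≡ 7; y = λ·(19 - 7) - 0 ≡ 28. → (7, 28)
4G: (7, 28) + (7, 3): same x and y₁ ≡ -y₂, so the sum is O.

O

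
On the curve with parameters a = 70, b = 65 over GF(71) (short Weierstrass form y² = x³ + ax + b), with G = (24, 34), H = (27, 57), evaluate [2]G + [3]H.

(12, 52)

First 2G:
Repeated addition: build up to 2G.
2G: tangent at (24, 34): λ = (3·24² + 70)/(2·34) ≡ 23/68. 68⁻¹ ≡ 47 (mod 71), so λ ≡ 23·47 ≡ 16.
  x = λ² - 24 - 24 = 256 - 48 ≡ 66; y = λ·(24 - 66) - 34 ≡ 4. → (66, 4)
2G = (66, 4).
Next 3H:
Repeated addition: build up to 3H.
2H: tangent at (27, 57): λ = (3·27² + 70)/(2·57) ≡ 56/43. 43⁻¹ ≡ 38 (mod 71), so λ ≡ 56·38 ≡ 69.
  x = λ² - 27 - 27 = 4761 - 54 ≡ 21; y = λ·(27 - 21) - 57 ≡ 2. → (21, 2)
3H: (21, 2) + (27, 57). λ = (57 - 2)/(27 - 21) ≡ 55/6 mod 71. 6⁻¹ ≡ 12 (mod 71), so λ ≡ 21.
  x = λ² - 21 - 27 = 441 - 48 ≡ 38; y = λ·(21 - 38) - 2 ≡ 67. → (38, 67)
3H = (38, 67).
Finally 2G + 3H:
(66, 4) + (38, 67). λ = (67 - 4)/(38 - 66) ≡ 63/43 mod 71. 43⁻¹ ≡ 38 (mod 71), so λ ≡ 51.
  x = λ² - 66 - 38 = 2601 - 104 ≡ 12; y = λ·(66 - 12) - 4 ≡ 52. → (12, 52)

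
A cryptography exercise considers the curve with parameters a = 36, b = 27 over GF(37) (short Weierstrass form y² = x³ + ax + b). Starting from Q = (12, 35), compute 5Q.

(12, 2)

Double-and-add on 5 = (101)₂. Start with Q = (12, 35) for the leading 1-bit.
double: tangent at (12, 35): λ = (3·12² + 36)/(2·35) ≡ 24/33. 33⁻¹ ≡ 9 (mod 37) since 33·9 = 297 ≡ 1, so λ ≡ 24·9 ≡ 31.
  x = λ² - 12 - 12 = 961 - 24 ≡ 12; y = λ·(12 - 12) - 35 ≡ 2. → (12, 2)
double: tangent at (12, 2): λ = (3·12² + 36)/(2·2) ≡ 24/4. 4⁻¹ ≡ 28 (mod 37), so λ ≡ 24·28 ≡ 6.
  x = λ² - 12 - 12 = 36 - 24 ≡ 12; y = λ·(12 - 12) - 2 ≡ 35. → (12, 35)
add Q: tangent at (12, 35): λ = (3·12² + 36)/(2·35) ≡ 24/33. 33⁻¹ ≡ 9 (mod 37) since 33·9 = 297 ≡ 1, so λ ≡ 24·9 ≡ 31.
  x = λ² - 12 - 12 = 961 - 24 ≡ 12; y = λ·(12 - 12) - 35 ≡ 2. → (12, 2)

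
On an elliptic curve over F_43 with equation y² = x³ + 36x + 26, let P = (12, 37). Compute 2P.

tangent at (12, 37): λ = (3·12² + 36)/(2·37) ≡ 38/31. 31⁻¹ ≡ 25 (mod 43), so λ ≡ 38·25 ≡ 4.
  x = λ² - 12 - 12 = 16 - 24 ≡ 35; y = λ·(12 - 35) - 37 ≡ 0. → (35, 0)

(35, 0)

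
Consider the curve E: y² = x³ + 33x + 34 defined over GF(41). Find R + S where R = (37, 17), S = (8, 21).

(28, 27)

(37, 17) + (8, 21). λ = (21 - 17)/(8 - 37) ≡ 4/12 mod 41. 12⁻¹ ≡ 24 (mod 41), so λ ≡ 14.
  x = λ² - 37 - 8 = 196 - 45 ≡ 28; y = λ·(37 - 28) - 17 ≡ 27. → (28, 27)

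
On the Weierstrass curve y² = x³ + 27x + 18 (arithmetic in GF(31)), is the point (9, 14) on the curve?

y² = 14² ≡ 10; x³ + 27x + 18 = 990 ≡ 29 (mod 31). 10 ≠ 29.

no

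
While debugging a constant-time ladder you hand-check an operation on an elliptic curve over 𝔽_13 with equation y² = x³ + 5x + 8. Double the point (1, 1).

tangent at (1, 1): λ = (3·1² + 5)/(2·1) ≡ 8/2. 2⁻¹ ≡ 7 (mod 13), so λ ≡ 8·7 ≡ 4.
  x = λ² - 1 - 1 = 16 - 2 ≡ 1; y = λ·(1 - 1) - 1 ≡ 12. → (1, 12)

(1, 12)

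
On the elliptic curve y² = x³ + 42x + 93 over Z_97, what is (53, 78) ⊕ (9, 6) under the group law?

(0, 44)

(53, 78) + (9, 6). λ = (6 - 78)/(9 - 53) ≡ 25/53 mod 97. 53⁻¹ ≡ 11 (mod 97), so λ ≡ 81.
  x = λ² - 53 - 9 = 6561 - 62 ≡ 0; y = λ·(53 - 0) - 78 ≡ 44. → (0, 44)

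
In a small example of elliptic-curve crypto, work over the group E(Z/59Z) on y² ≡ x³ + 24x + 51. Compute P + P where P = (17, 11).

tangent at (17, 11): λ = (3·17² + 24)/(2·11) ≡ 6/22. 22⁻¹ ≡ 51 (mod 59), so λ ≡ 6·51 ≡ 11.
  x = λ² - 17 - 17 = 121 - 34 ≡ 28; y = λ·(17 - 28) - 11 ≡ 45. → (28, 45)

(28, 45)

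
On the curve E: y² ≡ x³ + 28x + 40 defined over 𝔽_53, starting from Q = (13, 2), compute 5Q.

(7, 7)

Repeated addition: build up to 5Q.
2Q: tangent at (13, 2): λ = (3·13² + 28)/(2·2) ≡ 5/4. 4⁻¹ ≡ 40 (mod 53) since 4·40 = 160 ≡ 1, so λ ≡ 5·40 ≡ 41.
  x = λ² - 13 - 13 = 1681 - 26 ≡ 12; y = λ·(13 - 12) - 2 ≡ 39. → (12, 39)
3Q: (12, 39) + (13, 2). λ = (2 - 39)/(13 - 12) ≡ 16/1 mod 53. 1⁻¹ ≡ 1 (mod 53), so λ ≡ 16.
  x = λ² - 12 - 13 = 256 - 25 ≡ 19; y = λ·(12 - 19) - 39 ≡ 8. → (19, 8)
4Q: (19, 8) + (13, 2). λ = (2 - 8)/(13 - 19) ≡ 47/47 mod 53. 47⁻¹ ≡ 44 (mod 53), so λ ≡ 1.
  x = λ² - 19 - 13 = 1 - 32 ≡ 22; y = λ·(19 - 22) - 8 ≡ 42. → (22, 42)
5Q: (22, 42) + (13, 2). λ = (2 - 42)/(13 - 22) ≡ 13/44 mod 53. 44⁻¹ ≡ 47 (mod 53) since 44·47 = 2068 ≡ 1, so λ ≡ 28.
  x = λ² - 22 - 13 = 784 - 35 ≡ 7; y = λ·(22 - 7) - 42 ≡ 7. → (7, 7)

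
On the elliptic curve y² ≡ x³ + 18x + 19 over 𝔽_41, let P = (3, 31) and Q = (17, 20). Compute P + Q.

(3, 31) + (17, 20). λ = (20 - 31)/(17 - 3) ≡ 30/14 mod 41. 14⁻¹ ≡ 3 (mod 41) since 14·3 = 42 ≡ 1, so λ ≡ 8.
  x = λ² - 3 - 17 = 64 - 20 ≡ 3; y = λ·(3 - 3) - 31 ≡ 10. → (3, 10)

(3, 10)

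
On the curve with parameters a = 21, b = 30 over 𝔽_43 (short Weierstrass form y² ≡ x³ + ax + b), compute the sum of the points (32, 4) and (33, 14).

(32, 4) + (33, 14). λ = (14 - 4)/(33 - 32) ≡ 10/1 mod 43. 1⁻¹ ≡ 1 (mod 43) since 1·1 = 1 ≡ 1, so λ ≡ 10.
  x = λ² - 32 - 33 = 100 - 65 ≡ 35; y = λ·(32 - 35) - 4 ≡ 9. → (35, 9)

(35, 9)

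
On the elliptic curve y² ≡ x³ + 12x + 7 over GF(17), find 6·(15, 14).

Write P = (15, 14).
Repeated addition: build up to 6P.
2P: tangent at (15, 14): λ = (3·15² + 12)/(2·14) ≡ 7/11. 11⁻¹ ≡ 14 (mod 17) since 11·14 = 154 ≡ 1, so λ ≡ 7·14 ≡ 13.
  x = λ² - 15 - 15 = 169 - 30 ≡ 3; y = λ·(15 - 3) - 14 ≡ 6. → (3, 6)
3P: (3, 6) + (15, 14). λ = (14 - 6)/(15 - 3) ≡ 8/12 mod 17. 12⁻¹ ≡ 10 (mod 17), so λ ≡ 12.
  x = λ² - 3 - 15 = 144 - 18 ≡ 7; y = λ·(3 - 7) - 6 ≡ 14. → (7, 14)
4P: (7, 14) + (15, 14). λ = (14 - 14)/(15 - 7) ≡ 0/8 mod 17. 8⁻¹ ≡ 15 (mod 17) since 8·15 = 120 ≡ 1, so λ ≡ 0.
  x = λ² - 7 - 15 = 0 - 22 ≡ 12; y = λ·(7 - 12) - 14 ≡ 3. → (12, 3)
5P: (12, 3) + (15, 14). λ = (14 - 3)/(15 - 12) ≡ 11/3 mod 17. 3⁻¹ ≡ 6 (mod 17) since 3·6 = 18 ≡ 1, so λ ≡ 15.
  x = λ² - 12 - 15 = 225 - 27 ≡ 11; y = λ·(12 - 11) - 3 ≡ 12. → (11, 12)
6P: (11, 12) + (15, 14). λ = (14 - 12)/(15 - 11) ≡ 2/4 mod 17. 4⁻¹ ≡ 13 (mod 17), so λ ≡ 9.
  x = λ² - 11 - 15 = 81 - 26 ≡ 4; y = λ·(11 - 4) - 12 ≡ 0. → (4, 0)

(4, 0)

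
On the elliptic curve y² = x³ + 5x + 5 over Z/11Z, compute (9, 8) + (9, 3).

The two points share x = 9 and their y-coordinates satisfy 8 + 3 ≡ 0 (mod 11), so they are inverses. Their sum is ∞.

O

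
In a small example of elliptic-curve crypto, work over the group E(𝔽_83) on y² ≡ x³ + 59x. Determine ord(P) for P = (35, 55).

12

2P: tangent at (35, 55): λ = (3·35² + 59)/(2·55) ≡ 82/27. 27⁻¹ ≡ 40 (mod 83), so λ ≡ 82·40 ≡ 43.
  x = λ² - 35 - 35 = 1849 - 70 ≡ 36; y = λ·(35 - 36) - 55 ≡ 68. → (36, 68)
3P: (36, 68) + (35, 55). λ = (55 - 68)/(35 - 36) ≡ 70/82 mod 83. 82⁻¹ ≡ 82 (mod 83) since 82·82 = 6724 ≡ 1, so λ ≡ 13.
  x = λ² - 36 - 35 = 169 - 71 ≡ 15; y = λ·(36 - 15) - 68 ≡ 39. → (15, 39)
4P: (15, 39) + (35, 55). λ = (55 - 39)/(35 - 15) ≡ 16/20 mod 83. 20⁻¹ ≡ 54 (mod 83), so λ ≡ 34.
  x = λ² - 15 - 35 = 1156 - 50 ≡ 27; y = λ·(15 - 27) - 39 ≡ 51. → (27, 51)
5P: (27, 51) + (35, 55). λ = (55 - 51)/(35 - 27) ≡ 4/8 mod 83. 8⁻¹ ≡ 52 (mod 83) since 8·52 = 416 ≡ 1, so λ ≡ 42.
  x = λ² - 27 - 35 = 1764 - 62 ≡ 42; y = λ·(27 - 42) - 51 ≡ 66. → (42, 66)
6P: (42, 66) + (35, 55). λ = (55 - 66)/(35 - 42) ≡ 72/76 mod 83. 76⁻¹ ≡ 71 (mod 83) since 76·71 = 5396 ≡ 1, so λ ≡ 49.
  x = λ² - 42 - 35 = 2401 - 77 ≡ 0; y = λ·(42 - 0) - 66 ≡ 0. → (0, 0)
7P: (0, 0) + (35, 55). λ = (55 - 0)/(35 - 0) ≡ 55/35 mod 83. 35⁻¹ ≡ 19 (mod 83) since 35·19 = 665 ≡ 1, so λ ≡ 49.
  x = λ² - 0 - 35 = 2401 - 35 ≡ 42; y = λ·(0 - 42) - 0 ≡ 17. → (42, 17)
8P: (42, 17) + (35, 55). λ = (55 - 17)/(35 - 42) ≡ 38/76 mod 83. 76⁻¹ ≡ 71 (mod 83), so λ ≡ 42.
  x = λ² - 42 - 35 = 1764 - 77 ≡ 27; y = λ·(42 - 27) - 17 ≡ 32. → (27, 32)
9P: (27, 32) + (35, 55). λ = (55 - 32)/(35 - 27) ≡ 23/8 mod 83. 8⁻¹ ≡ 52 (mod 83), so λ ≡ 34.
  x = λ² - 27 - 35 = 1156 - 62 ≡ 15; y = λ·(27 - 15) - 32 ≡ 44. → (15, 44)
10P: (15, 44) + (35, 55). λ = (55 - 44)/(35 - 15) ≡ 11/20 mod 83. 20⁻¹ ≡ 54 (mod 83), so λ ≡ 13.
  x = λ² - 15 - 35 = 169 - 50 ≡ 36; y = λ·(15 - 36) - 44 ≡ 15. → (36, 15)
11P: (36, 15) + (35, 55). λ = (55 - 15)/(35 - 36) ≡ 40/82 mod 83. 82⁻¹ ≡ 82 (mod 83) since 82·82 = 6724 ≡ 1, so λ ≡ 43.
  x = λ² - 36 - 35 = 1849 - 71 ≡ 35; y = λ·(36 - 35) - 15 ≡ 28. → (35, 28)
12P: (35, 28) + (35, 55): same x and y₁ ≡ -y₂, so the sum is the point at infinity.
12P = the point at infinity, so the order is 12.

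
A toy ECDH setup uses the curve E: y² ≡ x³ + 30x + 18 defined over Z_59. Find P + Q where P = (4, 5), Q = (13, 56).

(2, 26)

(4, 5) + (13, 56). λ = (56 - 5)/(13 - 4) ≡ 51/9 mod 59. 9⁻¹ ≡ 46 (mod 59), so λ ≡ 45.
  x = λ² - 4 - 13 = 2025 - 17 ≡ 2; y = λ·(4 - 2) - 5 ≡ 26. → (2, 26)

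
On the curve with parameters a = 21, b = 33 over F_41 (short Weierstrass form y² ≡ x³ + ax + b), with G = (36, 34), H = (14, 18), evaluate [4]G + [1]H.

(38, 5)

First 4G:
Double-and-add on 4 = (100)₂. Start with G = (36, 34) for the leading 1-bit.
double: tangent at (36, 34): λ = (3·36² + 21)/(2·34) ≡ 14/27. 27⁻¹ ≡ 38 (mod 41), so λ ≡ 14·38 ≡ 40.
  x = λ² - 36 - 36 = 1600 - 72 ≡ 11; y = λ·(36 - 11) - 34 ≡ 23. → (11, 23)
double: tangent at (11, 23): λ = (3·11² + 21)/(2·23) ≡ 15/5. 5⁻¹ ≡ 33 (mod 41) since 5·33 = 165 ≡ 1, so λ ≡ 15·33 ≡ 3.
  x = λ² - 11 - 11 = 9 - 22 ≡ 28; y = λ·(11 - 28) - 23 ≡ 8. → (28, 8)
4G = (28, 8).
Finally 4G + H:
(28, 8) + (14, 18). λ = (18 - 8)/(14 - 28) ≡ 10/27 mod 41. 27⁻¹ ≡ 38 (mod 41), so λ ≡ 11.
  x = λ² - 28 - 14 = 121 - 42 ≡ 38; y = λ·(28 - 38) - 8 ≡ 5. → (38, 5)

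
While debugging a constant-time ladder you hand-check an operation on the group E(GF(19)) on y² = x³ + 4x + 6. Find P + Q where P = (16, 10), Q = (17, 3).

(16, 9)

(16, 10) + (17, 3). λ = (3 - 10)/(17 - 16) ≡ 12/1 mod 19. 1⁻¹ ≡ 1 (mod 19) since 1·1 = 1 ≡ 1, so λ ≡ 12.
  x = λ² - 16 - 17 = 144 - 33 ≡ 16; y = λ·(16 - 16) - 10 ≡ 9. → (16, 9)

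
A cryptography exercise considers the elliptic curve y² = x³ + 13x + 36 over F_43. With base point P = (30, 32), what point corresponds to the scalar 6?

(17, 15)

Double-and-add on 6 = (110)₂. Start with P = (30, 32) for the leading 1-bit.
double: tangent at (30, 32): λ = (3·30² + 13)/(2·32) ≡ 4/21. 21⁻¹ ≡ 41 (mod 43) since 21·41 = 861 ≡ 1, so λ ≡ 4·41 ≡ 35.
  x = λ² - 30 - 30 = 1225 - 60 ≡ 4; y = λ·(30 - 4) - 32 ≡ 18. → (4, 18)
add P: (4, 18) + (30, 32). λ = (32 - 18)/(30 - 4) ≡ 14/26 mod 43. 26⁻¹ ≡ 5 (mod 43) since 26·5 = 130 ≡ 1, so λ ≡ 27.
  x = λ² - 4 - 30 = 729 - 34 ≡ 7; y = λ·(4 - 7) - 18 ≡ 30. → (7, 30)
double: tangent at (7, 30): λ = (3·7² + 13)/(2·30) ≡ 31/17. 17⁻¹ ≡ 38 (mod 43), so λ ≡ 31·38 ≡ 17.
  x = λ² - 7 - 7 = 289 - 14 ≡ 17; y = λ·(7 - 17) - 30 ≡ 15. → (17, 15)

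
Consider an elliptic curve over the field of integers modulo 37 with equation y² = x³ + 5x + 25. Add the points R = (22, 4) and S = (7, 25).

(7, 12)

(22, 4) + (7, 25). λ = (25 - 4)/(7 - 22) ≡ 21/22 mod 37. 22⁻¹ ≡ 32 (mod 37), so λ ≡ 6.
  x = λ² - 22 - 7 = 36 - 29 ≡ 7; y = λ·(22 - 7) - 4 ≡ 12. → (7, 12)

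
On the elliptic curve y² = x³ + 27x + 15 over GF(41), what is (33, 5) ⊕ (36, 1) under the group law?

(33, 36)

(33, 5) + (36, 1). λ = (1 - 5)/(36 - 33) ≡ 37/3 mod 41. 3⁻¹ ≡ 14 (mod 41), so λ ≡ 26.
  x = λ² - 33 - 36 = 676 - 69 ≡ 33; y = λ·(33 - 33) - 5 ≡ 36. → (33, 36)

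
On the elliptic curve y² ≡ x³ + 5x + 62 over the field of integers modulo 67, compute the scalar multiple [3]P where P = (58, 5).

(23, 4)

Repeated addition: build up to 3P.
2P: tangent at (58, 5): λ = (3·58² + 5)/(2·5) ≡ 47/10. 10⁻¹ ≡ 47 (mod 67), so λ ≡ 47·47 ≡ 65.
  x = λ² - 58 - 58 = 4225 - 116 ≡ 22; y = λ·(58 - 22) - 5 ≡ 57. → (22, 57)
3P: (22, 57) + (58, 5). λ = (5 - 57)/(58 - 22) ≡ 15/36 mod 67. 36⁻¹ ≡ 54 (mod 67) since 36·54 = 1944 ≡ 1, so λ ≡ 6.
  x = λ² - 22 - 58 = 36 - 80 ≡ 23; y = λ·(22 - 23) - 57 ≡ 4. → (23, 4)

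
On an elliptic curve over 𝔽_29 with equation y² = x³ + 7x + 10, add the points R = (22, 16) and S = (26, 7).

(6, 6)

(22, 16) + (26, 7). λ = (7 - 16)/(26 - 22) ≡ 20/4 mod 29. 4⁻¹ ≡ 22 (mod 29), so λ ≡ 5.
  x = λ² - 22 - 26 = 25 - 48 ≡ 6; y = λ·(22 - 6) - 16 ≡ 6. → (6, 6)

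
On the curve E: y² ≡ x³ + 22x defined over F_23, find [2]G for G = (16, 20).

(3, 1)

tangent at (16, 20): λ = (3·16² + 22)/(2·20) ≡ 8/17. 17⁻¹ ≡ 19 (mod 23) since 17·19 = 323 ≡ 1, so λ ≡ 8·19 ≡ 14.
  x = λ² - 16 - 16 = 196 - 32 ≡ 3; y = λ·(16 - 3) - 20 ≡ 1. → (3, 1)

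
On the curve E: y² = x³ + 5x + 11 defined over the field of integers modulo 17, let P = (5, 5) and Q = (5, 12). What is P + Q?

O

The two points share x = 5 and their y-coordinates satisfy 5 + 12 ≡ 0 (mod 17), so they are inverses. Their sum is the point at infinity.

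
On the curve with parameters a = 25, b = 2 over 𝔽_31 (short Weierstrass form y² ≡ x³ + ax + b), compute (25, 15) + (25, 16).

O

The two points share x = 25 and their y-coordinates satisfy 15 + 16 ≡ 0 (mod 31), so they are inverses. Their sum is ∞.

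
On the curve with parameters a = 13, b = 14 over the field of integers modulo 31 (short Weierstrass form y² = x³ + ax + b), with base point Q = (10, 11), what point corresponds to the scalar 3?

Repeated addition: build up to 3Q.
2Q: tangent at (10, 11): λ = (3·10² + 13)/(2·11) ≡ 3/22. 22⁻¹ ≡ 24 (mod 31), so λ ≡ 3·24 ≡ 10.
  x = λ² - 10 - 10 = 100 - 20 ≡ 18; y = λ·(10 - 18) - 11 ≡ 2. → (18, 2)
3Q: (18, 2) + (10, 11). λ = (11 - 2)/(10 - 18) ≡ 9/23 mod 31. 23⁻¹ ≡ 27 (mod 31), so λ ≡ 26.
  x = λ² - 18 - 10 = 676 - 28 ≡ 28; y = λ·(18 - 28) - 2 ≡ 17. → (28, 17)

(28, 17)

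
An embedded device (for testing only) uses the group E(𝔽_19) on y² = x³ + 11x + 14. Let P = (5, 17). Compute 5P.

O

Repeated addition: build up to 5P.
2P: tangent at (5, 17): λ = (3·5² + 11)/(2·17) ≡ 10/15. 15⁻¹ ≡ 14 (mod 19), so λ ≡ 10·14 ≡ 7.
  x = λ² - 5 - 5 = 49 - 10 ≡ 1; y = λ·(5 - 1) - 17 ≡ 11. → (1, 11)
3P: (1, 11) + (5, 17). λ = (17 - 11)/(5 - 1) ≡ 6/4 mod 19. 4⁻¹ ≡ 5 (mod 19), so λ ≡ 11.
  x = λ² - 1 - 5 = 121 - 6 ≡ 1; y = λ·(1 - 1) - 11 ≡ 8. → (1, 8)
4P: (1, 8) + (5, 17). λ = (17 - 8)/(5 - 1) ≡ 9/4 mod 19. 4⁻¹ ≡ 5 (mod 19) since 4·5 = 20 ≡ 1, so λ ≡ 7.
  x = λ² - 1 - 5 = 49 - 6 ≡ 5; y = λ·(1 - 5) - 8 ≡ 2. → (5, 2)
5P: (5, 2) + (5, 17): same x and y₁ ≡ -y₂, so the sum is O.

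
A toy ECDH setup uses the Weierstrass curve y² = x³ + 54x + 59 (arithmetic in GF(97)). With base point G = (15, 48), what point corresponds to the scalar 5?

(30, 89)

Repeated addition: build up to 5G.
2G: tangent at (15, 48): λ = (3·15² + 54)/(2·48) ≡ 50/96. 96⁻¹ ≡ 96 (mod 97), so λ ≡ 50·96 ≡ 47.
  x = λ² - 15 - 15 = 2209 - 30 ≡ 45; y = λ·(15 - 45) - 48 ≡ 94. → (45, 94)
3G: (45, 94) + (15, 48). λ = (48 - 94)/(15 - 45) ≡ 51/67 mod 97. 67⁻¹ ≡ 42 (mod 97), so λ ≡ 8.
  x = λ² - 45 - 15 = 64 - 60 ≡ 4; y = λ·(45 - 4) - 94 ≡ 40. → (4, 40)
4G: (4, 40) + (15, 48). λ = (48 - 40)/(15 - 4) ≡ 8/11 mod 97. 11⁻¹ ≡ 53 (mod 97), so λ ≡ 36.
  x = λ² - 4 - 15 = 1296 - 19 ≡ 16; y = λ·(4 - 16) - 40 ≡ 13. → (16, 13)
5G: (16, 13) + (15, 48). λ = (48 - 13)/(15 - 16) ≡ 35/96 mod 97. 96⁻¹ ≡ 96 (mod 97) since 96·96 = 9216 ≡ 1, so λ ≡ 62.
  x = λ² - 16 - 15 = 3844 - 31 ≡ 30; y = λ·(16 - 30) - 13 ≡ 89. → (30, 89)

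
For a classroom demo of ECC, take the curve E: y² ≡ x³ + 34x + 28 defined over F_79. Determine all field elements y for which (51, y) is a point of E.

none

x³ + 34x + 28 = 134413 ≡ 34 (mod 79).
34 is a non-residue mod 79; no y exists.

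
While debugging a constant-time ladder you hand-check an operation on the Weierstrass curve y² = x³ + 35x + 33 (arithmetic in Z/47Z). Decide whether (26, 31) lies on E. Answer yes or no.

y² = 31² ≡ 21; x³ + 35x + 33 = 18519 ≡ 1 (mod 47). 21 ≠ 1.

no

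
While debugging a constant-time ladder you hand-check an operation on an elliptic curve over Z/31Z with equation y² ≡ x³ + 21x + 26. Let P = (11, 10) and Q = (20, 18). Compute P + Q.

(5, 16)

(11, 10) + (20, 18). λ = (18 - 10)/(20 - 11) ≡ 8/9 mod 31. 9⁻¹ ≡ 7 (mod 31), so λ ≡ 25.
  x = λ² - 11 - 20 = 625 - 31 ≡ 5; y = λ·(11 - 5) - 10 ≡ 16. → (5, 16)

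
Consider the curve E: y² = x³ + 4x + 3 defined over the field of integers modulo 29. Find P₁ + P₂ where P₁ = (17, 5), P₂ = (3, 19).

(10, 17)

(17, 5) + (3, 19). λ = (19 - 5)/(3 - 17) ≡ 14/15 mod 29. 15⁻¹ ≡ 2 (mod 29), so λ ≡ 28.
  x = λ² - 17 - 3 = 784 - 20 ≡ 10; y = λ·(17 - 10) - 5 ≡ 17. → (10, 17)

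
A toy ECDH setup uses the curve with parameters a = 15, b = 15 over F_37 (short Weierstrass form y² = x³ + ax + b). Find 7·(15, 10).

(9, 18)

Write Q = (15, 10).
Repeated addition: build up to 7Q.
2Q: tangent at (15, 10): λ = (3·15² + 15)/(2·10) ≡ 24/20. 20⁻¹ ≡ 13 (mod 37), so λ ≡ 24·13 ≡ 16.
  x = λ² - 15 - 15 = 256 - 30 ≡ 4; y = λ·(15 - 4) - 10 ≡ 18. → (4, 18)
3Q: (4, 18) + (15, 10). λ = (10 - 18)/(15 - 4) ≡ 29/11 mod 37. 11⁻¹ ≡ 27 (mod 37), so λ ≡ 6.
  x = λ² - 4 - 15 = 36 - 19 ≡ 17; y = λ·(4 - 17) - 18 ≡ 15. → (17, 15)
4Q: (17, 15) + (15, 10). λ = (10 - 15)/(15 - 17) ≡ 32/35 mod 37. 35⁻¹ ≡ 18 (mod 37), so λ ≡ 21.
  x = λ² - 17 - 15 = 441 - 32 ≡ 2; y = λ·(17 - 2) - 15 ≡ 4. → (2, 4)
5Q: (2, 4) + (15, 10). λ = (10 - 4)/(15 - 2) ≡ 6/13 mod 37. 13⁻¹ ≡ 20 (mod 37), so λ ≡ 9.
  x = λ² - 2 - 15 = 81 - 17 ≡ 27; y = λ·(2 - 27) - 4 ≡ 30. → (27, 30)
6Q: (27, 30) + (15, 10). λ = (10 - 30)/(15 - 27) ≡ 17/25 mod 37. 25⁻¹ ≡ 3 (mod 37), so λ ≡ 14.
  x = λ² - 27 - 15 = 196 - 42 ≡ 6; y = λ·(27 - 6) - 30 ≡ 5. → (6, 5)
7Q: (6, 5) + (15, 10). λ = (10 - 5)/(15 - 6) ≡ 5/9 mod 37. 9⁻¹ ≡ 33 (mod 37), so λ ≡ 17.
  x = λ² - 6 - 15 = 289 - 21 ≡ 9; y = λ·(6 - 9) - 5 ≡ 18. → (9, 18)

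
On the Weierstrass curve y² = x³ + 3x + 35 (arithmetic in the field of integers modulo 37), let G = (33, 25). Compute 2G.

(5, 8)

tangent at (33, 25): λ = (3·33² + 3)/(2·25) ≡ 14/13. 13⁻¹ ≡ 20 (mod 37) since 13·20 = 260 ≡ 1, so λ ≡ 14·20 ≡ 21.
  x = λ² - 33 - 33 = 441 - 66 ≡ 5; y = λ·(33 - 5) - 25 ≡ 8. → (5, 8)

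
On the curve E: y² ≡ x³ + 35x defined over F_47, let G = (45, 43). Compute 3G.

Repeated addition: build up to 3G.
2G: tangent at (45, 43): λ = (3·45² + 35)/(2·43) ≡ 0/39. 39⁻¹ ≡ 41 (mod 47) since 39·41 = 1599 ≡ 1, so λ ≡ 0·41 ≡ 0.
  x = λ² - 45 - 45 = 0 - 90 ≡ 4; y = λ·(45 - 4) - 43 ≡ 4. → (4, 4)
3G: (4, 4) + (45, 43). λ = (43 - 4)/(45 - 4) ≡ 39/41 mod 47. 41⁻¹ ≡ 39 (mod 47) since 41·39 = 1599 ≡ 1, so λ ≡ 17.
  x = λ² - 4 - 45 = 289 - 49 ≡ 5; y = λ·(4 - 5) - 4 ≡ 26. → (5, 26)

(5, 26)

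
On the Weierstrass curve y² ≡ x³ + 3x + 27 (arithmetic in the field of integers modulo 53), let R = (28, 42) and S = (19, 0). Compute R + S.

(16, 14)

(28, 42) + (19, 0). λ = (0 - 42)/(19 - 28) ≡ 11/44 mod 53. 44⁻¹ ≡ 47 (mod 53), so λ ≡ 40.
  x = λ² - 28 - 19 = 1600 - 47 ≡ 16; y = λ·(28 - 16) - 42 ≡ 14. → (16, 14)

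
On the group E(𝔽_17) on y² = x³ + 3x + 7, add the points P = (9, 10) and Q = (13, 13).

(9, 10) + (13, 13). λ = (13 - 10)/(13 - 9) ≡ 3/4 mod 17. 4⁻¹ ≡ 13 (mod 17) since 4·13 = 52 ≡ 1, so λ ≡ 5.
  x = λ² - 9 - 13 = 25 - 22 ≡ 3; y = λ·(9 - 3) - 10 ≡ 3. → (3, 3)

(3, 3)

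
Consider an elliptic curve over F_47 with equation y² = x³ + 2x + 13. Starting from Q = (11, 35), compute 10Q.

Double-and-add on 10 = (1010)₂. Start with Q = (11, 35) for the leading 1-bit.
double: tangent at (11, 35): λ = (3·11² + 2)/(2·35) ≡ 36/23. 23⁻¹ ≡ 45 (mod 47) since 23·45 = 1035 ≡ 1, so λ ≡ 36·45 ≡ 22.
  x = λ² - 11 - 11 = 484 - 22 ≡ 39; y = λ·(11 - 39) - 35 ≡ 7. → (39, 7)
double: tangent at (39, 7): λ = (3·39² + 2)/(2·7) ≡ 6/14. 14⁻¹ ≡ 37 (mod 47) since 14·37 = 518 ≡ 1, so λ ≡ 6·37 ≡ 34.
  x = λ² - 39 - 39 = 1156 - 78 ≡ 44; y = λ·(39 - 44) - 7 ≡ 11. → (44, 11)
add Q: (44, 11) + (11, 35). λ = (35 - 11)/(11 - 44) ≡ 24/14 mod 47. 14⁻¹ ≡ 37 (mod 47), so λ ≡ 42.
  x = λ² - 44 - 11 = 1764 - 55 ≡ 17; y = λ·(44 - 17) - 11 ≡ 42. → (17, 42)
double: tangent at (17, 42): λ = (3·17² + 2)/(2·42) ≡ 23/37. 37⁻¹ ≡ 14 (mod 47), so λ ≡ 23·14 ≡ 40.
  x = λ² - 17 - 17 = 1600 - 34 ≡ 15; y = λ·(17 - 15) - 42 ≡ 38. → (15, 38)

(15, 38)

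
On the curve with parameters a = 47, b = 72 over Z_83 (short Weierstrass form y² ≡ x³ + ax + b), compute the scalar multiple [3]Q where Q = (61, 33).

(42, 40)

Repeated addition: build up to 3Q.
2Q: tangent at (61, 33): λ = (3·61² + 47)/(2·33) ≡ 5/66. 66⁻¹ ≡ 39 (mod 83), so λ ≡ 5·39 ≡ 29.
  x = λ² - 61 - 61 = 841 - 122 ≡ 55; y = λ·(61 - 55) - 33 ≡ 58. → (55, 58)
3Q: (55, 58) + (61, 33). λ = (33 - 58)/(61 - 55) ≡ 58/6 mod 83. 6⁻¹ ≡ 14 (mod 83), so λ ≡ 65.
  x = λ² - 55 - 61 = 4225 - 116 ≡ 42; y = λ·(55 - 42) - 58 ≡ 40. → (42, 40)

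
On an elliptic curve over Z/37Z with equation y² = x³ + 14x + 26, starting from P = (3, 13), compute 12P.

Repeated addition: build up to 12P.
2P: tangent at (3, 13): λ = (3·3² + 14)/(2·13) ≡ 4/26. 26⁻¹ ≡ 10 (mod 37) since 26·10 = 260 ≡ 1, so λ ≡ 4·10 ≡ 3.
  x = λ² - 3 - 3 = 9 - 6 ≡ 3; y = λ·(3 - 3) - 13 ≡ 24. → (3, 24)
3P: (3, 24) + (3, 13): same x and y₁ ≡ -y₂, so the sum is O.
4P: O + (3, 13) = (3, 13) (identity).
5P: tangent at (3, 13): λ = (3·3² + 14)/(2·13) ≡ 4/26. 26⁻¹ ≡ 10 (mod 37) since 26·10 = 260 ≡ 1, so λ ≡ 4·10 ≡ 3.
  x = λ² - 3 - 3 = 9 - 6 ≡ 3; y = λ·(3 - 3) - 13 ≡ 24. → (3, 24)
6P: (3, 24) + (3, 13): same x and y₁ ≡ -y₂, so the sum is O.
7P: O + (3, 13) = (3, 13) (identity).
8P: tangent at (3, 13): λ = (3·3² + 14)/(2·13) ≡ 4/26. 26⁻¹ ≡ 10 (mod 37), so λ ≡ 4·10 ≡ 3.
  x = λ² - 3 - 3 = 9 - 6 ≡ 3; y = λ·(3 - 3) - 13 ≡ 24. → (3, 24)
9P: (3, 24) + (3, 13): same x and y₁ ≡ -y₂, so the sum is O.
10P: O + (3, 13) = (3, 13) (identity).
11P: tangent at (3, 13): λ = (3·3² + 14)/(2·13) ≡ 4/26. 26⁻¹ ≡ 10 (mod 37) since 26·10 = 260 ≡ 1, so λ ≡ 4·10 ≡ 3.
  x = λ² - 3 - 3 = 9 - 6 ≡ 3; y = λ·(3 - 3) - 13 ≡ 24. → (3, 24)
12P: (3, 24) + (3, 13): same x and y₁ ≡ -y₂, so the sum is O.

O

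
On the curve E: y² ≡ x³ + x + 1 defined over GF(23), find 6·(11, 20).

Write Q = (11, 20).
Repeated addition: build up to 6Q.
2Q: tangent at (11, 20): λ = (3·11² + 1)/(2·20) ≡ 19/17. 17⁻¹ ≡ 19 (mod 23) since 17·19 = 323 ≡ 1, so λ ≡ 19·19 ≡ 16.
  x = λ² - 11 - 11 = 256 - 22 ≡ 4; y = λ·(11 - 4) - 20 ≡ 0. → (4, 0)
3Q: (4, 0) + (11, 20). λ = (20 - 0)/(11 - 4) ≡ 20/7 mod 23. 7⁻¹ ≡ 10 (mod 23), so λ ≡ 16.
  x = λ² - 4 - 11 = 256 - 15 ≡ 11; y = λ·(4 - 11) - 0 ≡ 3. → (11, 3)
4Q: (11, 3) + (11, 20): same x and y₁ ≡ -y₂, so the sum is ∞.
5Q: ∞ + (11, 20) = (11, 20) (identity).
6Q: tangent at (11, 20): λ = (3·11² + 1)/(2·20) ≡ 19/17. 17⁻¹ ≡ 19 (mod 23), so λ ≡ 19·19 ≡ 16.
  x = λ² - 11 - 11 = 256 - 22 ≡ 4; y = λ·(11 - 4) - 20 ≡ 0. → (4, 0)

(4, 0)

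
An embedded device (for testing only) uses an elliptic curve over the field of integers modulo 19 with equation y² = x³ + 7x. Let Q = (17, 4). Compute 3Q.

(4, 4)

Repeated addition: build up to 3Q.
2Q: tangent at (17, 4): λ = (3·17² + 7)/(2·4) ≡ 0/8. 8⁻¹ ≡ 12 (mod 19) since 8·12 = 96 ≡ 1, so λ ≡ 0·12 ≡ 0.
  x = λ² - 17 - 17 = 0 - 34 ≡ 4; y = λ·(17 - 4) - 4 ≡ 15. → (4, 15)
3Q: (4, 15) + (17, 4). λ = (4 - 15)/(17 - 4) ≡ 8/13 mod 19. 13⁻¹ ≡ 3 (mod 19), so λ ≡ 5.
  x = λ² - 4 - 17 = 25 - 21 ≡ 4; y = λ·(4 - 4) - 15 ≡ 4. → (4, 4)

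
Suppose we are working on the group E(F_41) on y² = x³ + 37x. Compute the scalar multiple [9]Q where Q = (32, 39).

Repeated addition: build up to 9Q.
2Q: tangent at (32, 39): λ = (3·32² + 37)/(2·39) ≡ 34/37. 37⁻¹ ≡ 10 (mod 41) since 37·10 = 370 ≡ 1, so λ ≡ 34·10 ≡ 12.
  x = λ² - 32 - 32 = 144 - 64 ≡ 39; y = λ·(32 - 39) - 39 ≡ 0. → (39, 0)
3Q: (39, 0) + (32, 39). λ = (39 - 0)/(32 - 39) ≡ 39/34 mod 41. 34⁻¹ ≡ 35 (mod 41) since 34·35 = 1190 ≡ 1, so λ ≡ 12.
  x = λ² - 39 - 32 = 144 - 71 ≡ 32; y = λ·(39 - 32) - 0 ≡ 2. → (32, 2)
4Q: (32, 2) + (32, 39): same x and y₁ ≡ -y₂, so the sum is ∞.
5Q: ∞ + (32, 39) = (32, 39) (identity).
6Q: tangent at (32, 39): λ = (3·32² + 37)/(2·39) ≡ 34/37. 37⁻¹ ≡ 10 (mod 41), so λ ≡ 34·10 ≡ 12.
  x = λ² - 32 - 32 = 144 - 64 ≡ 39; y = λ·(32 - 39) - 39 ≡ 0. → (39, 0)
7Q: (39, 0) + (32, 39). λ = (39 - 0)/(32 - 39) ≡ 39/34 mod 41. 34⁻¹ ≡ 35 (mod 41) since 34·35 = 1190 ≡ 1, so λ ≡ 12.
  x = λ² - 39 - 32 = 144 - 71 ≡ 32; y = λ·(39 - 32) - 0 ≡ 2. → (32, 2)
8Q: (32, 2) + (32, 39): same x and y₁ ≡ -y₂, so the sum is ∞.
9Q: ∞ + (32, 39) = (32, 39) (identity).

(32, 39)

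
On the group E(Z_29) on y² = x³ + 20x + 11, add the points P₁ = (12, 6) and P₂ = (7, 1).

(12, 6) + (7, 1). λ = (1 - 6)/(7 - 12) ≡ 24/24 mod 29. 24⁻¹ ≡ 23 (mod 29) since 24·23 = 552 ≡ 1, so λ ≡ 1.
  x = λ² - 12 - 7 = 1 - 19 ≡ 11; y = λ·(12 - 11) - 6 ≡ 24. → (11, 24)

(11, 24)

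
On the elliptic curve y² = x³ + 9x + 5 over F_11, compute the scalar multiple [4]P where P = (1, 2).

(0, 7)

Repeated addition: build up to 4P.
2P: tangent at (1, 2): λ = (3·1² + 9)/(2·2) ≡ 1/4. 4⁻¹ ≡ 3 (mod 11), so λ ≡ 1·3 ≡ 3.
  x = λ² - 1 - 1 = 9 - 2 ≡ 7; y = λ·(1 - 7) - 2 ≡ 2. → (7, 2)
3P: (7, 2) + (1, 2). λ = (2 - 2)/(1 - 7) ≡ 0/5 mod 11. 5⁻¹ ≡ 9 (mod 11), so λ ≡ 0.
  x = λ² - 7 - 1 = 0 - 8 ≡ 3; y = λ·(7 - 3) - 2 ≡ 9. → (3, 9)
4P: (3, 9) + (1, 2). λ = (2 - 9)/(1 - 3) ≡ 4/9 mod 11. 9⁻¹ ≡ 5 (mod 11), so λ ≡ 9.
  x = λ² - 3 - 1 = 81 - 4 ≡ 0; y = λ·(3 - 0) - 9 ≡ 7. → (0, 7)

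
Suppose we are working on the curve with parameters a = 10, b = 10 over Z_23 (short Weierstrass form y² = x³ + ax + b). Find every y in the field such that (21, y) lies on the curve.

x³ + 10x + 10 = 9481 ≡ 5 (mod 23).
5 is a non-residue mod 23; no y exists.

none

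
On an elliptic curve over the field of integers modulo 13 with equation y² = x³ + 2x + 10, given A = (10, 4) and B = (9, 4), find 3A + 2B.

First 3A:
Repeated addition: build up to 3A.
2A: tangent at (10, 4): λ = (3·10² + 2)/(2·4) ≡ 3/8. 8⁻¹ ≡ 5 (mod 13), so λ ≡ 3·5 ≡ 2.
  x = λ² - 10 - 10 = 4 - 20 ≡ 10; y = λ·(10 - 10) - 4 ≡ 9. → (10, 9)
3A: (10, 9) + (10, 4): same x and y₁ ≡ -y₂, so the sum is O.
3A = O.
Next 2B:
Repeated addition: build up to 2B.
2B: tangent at (9, 4): λ = (3·9² + 2)/(2·4) ≡ 11/8. 8⁻¹ ≡ 5 (mod 13) since 8·5 = 40 ≡ 1, so λ ≡ 11·5 ≡ 3.
  x = λ² - 9 - 9 = 9 - 18 ≡ 4; y = λ·(9 - 4) - 4 ≡ 11. → (4, 11)
2B = (4, 11).
Finally 3A + 2B:
O + (4, 11) = (4, 11) (identity).

(4, 11)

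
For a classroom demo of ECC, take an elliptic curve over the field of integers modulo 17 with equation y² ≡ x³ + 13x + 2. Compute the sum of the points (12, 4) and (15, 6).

(12, 4) + (15, 6). λ = (6 - 4)/(15 - 12) ≡ 2/3 mod 17. 3⁻¹ ≡ 6 (mod 17), so λ ≡ 12.
  x = λ² - 12 - 15 = 144 - 27 ≡ 15; y = λ·(12 - 15) - 4 ≡ 11. → (15, 11)

(15, 11)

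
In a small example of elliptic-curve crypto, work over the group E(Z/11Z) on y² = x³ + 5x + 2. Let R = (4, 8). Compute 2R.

tangent at (4, 8): λ = (3·4² + 5)/(2·8) ≡ 9/5. 5⁻¹ ≡ 9 (mod 11) since 5·9 = 45 ≡ 1, so λ ≡ 9·9 ≡ 4.
  x = λ² - 4 - 4 = 16 - 8 ≡ 8; y = λ·(4 - 8) - 8 ≡ 9. → (8, 9)

(8, 9)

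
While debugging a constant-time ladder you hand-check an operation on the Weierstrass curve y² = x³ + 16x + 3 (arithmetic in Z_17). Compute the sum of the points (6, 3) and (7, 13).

(6, 3) + (7, 13). λ = (13 - 3)/(7 - 6) ≡ 10/1 mod 17. 1⁻¹ ≡ 1 (mod 17), so λ ≡ 10.
  x = λ² - 6 - 7 = 100 - 13 ≡ 2; y = λ·(6 - 2) - 3 ≡ 3. → (2, 3)

(2, 3)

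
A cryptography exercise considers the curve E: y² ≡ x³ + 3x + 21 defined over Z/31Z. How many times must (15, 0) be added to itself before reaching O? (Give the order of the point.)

2P: (15, 0) + (15, 0): same x and y₁ ≡ -y₂, so the sum is O.
2P = O, so the order is 2.

2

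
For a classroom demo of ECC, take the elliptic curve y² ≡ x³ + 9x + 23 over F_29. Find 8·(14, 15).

(15, 16)

Write P = (14, 15).
Double-and-add on 8 = (1000)₂. Start with P = (14, 15) for the leading 1-bit.
double: tangent at (14, 15): λ = (3·14² + 9)/(2·15) ≡ 17/1. 1⁻¹ ≡ 1 (mod 29) since 1·1 = 1 ≡ 1, so λ ≡ 17·1 ≡ 17.
  x = λ² - 14 - 14 = 289 - 28 ≡ 0; y = λ·(14 - 0) - 15 ≡ 20. → (0, 20)
double: tangent at (0, 20): λ = (3·0² + 9)/(2·20) ≡ 9/11. 11⁻¹ ≡ 8 (mod 29) since 11·8 = 88 ≡ 1, so λ ≡ 9·8 ≡ 14.
  x = λ² - 0 - 0 = 196 - 0 ≡ 22; y = λ·(0 - 22) - 20 ≡ 20. → (22, 20)
double: tangent at (22, 20): λ = (3·22² + 9)/(2·20) ≡ 11/11. 11⁻¹ ≡ 8 (mod 29), so λ ≡ 11·8 ≡ 1.
  x = λ² - 22 - 22 = 1 - 44 ≡ 15; y = λ·(22 - 15) - 20 ≡ 16. → (15, 16)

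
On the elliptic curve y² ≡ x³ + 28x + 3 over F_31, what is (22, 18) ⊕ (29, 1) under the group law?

(22, 18) + (29, 1). λ = (1 - 18)/(29 - 22) ≡ 14/7 mod 31. 7⁻¹ ≡ 9 (mod 31) since 7·9 = 63 ≡ 1, so λ ≡ 2.
  x = λ² - 22 - 29 = 4 - 51 ≡ 15; y = λ·(22 - 15) - 18 ≡ 27. → (15, 27)

(15, 27)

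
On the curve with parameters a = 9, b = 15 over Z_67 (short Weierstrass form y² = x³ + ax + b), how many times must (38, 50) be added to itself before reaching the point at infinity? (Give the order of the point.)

2P: tangent at (38, 50): λ = (3·38² + 9)/(2·50) ≡ 53/33. 33⁻¹ ≡ 65 (mod 67) since 33·65 = 2145 ≡ 1, so λ ≡ 53·65 ≡ 28.
  x = λ² - 38 - 38 = 784 - 76 ≡ 38; y = λ·(38 - 38) - 50 ≡ 17. → (38, 17)
3P: (38, 17) + (38, 50): same x and y₁ ≡ -y₂, so the sum is the point at infinity.
3P = the point at infinity, so the order is 3.

3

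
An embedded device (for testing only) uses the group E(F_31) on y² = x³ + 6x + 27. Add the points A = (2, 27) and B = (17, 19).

(2, 27) + (17, 19). λ = (19 - 27)/(17 - 2) ≡ 23/15 mod 31. 15⁻¹ ≡ 29 (mod 31), so λ ≡ 16.
  x = λ² - 2 - 17 = 256 - 19 ≡ 20; y = λ·(2 - 20) - 27 ≡ 26. → (20, 26)

(20, 26)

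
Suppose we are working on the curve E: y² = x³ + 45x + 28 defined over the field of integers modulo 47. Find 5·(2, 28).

(9, 9)

Write G = (2, 28).
Double-and-add on 5 = (101)₂. Start with G = (2, 28) for the leading 1-bit.
double: tangent at (2, 28): λ = (3·2² + 45)/(2·28) ≡ 10/9. 9⁻¹ ≡ 21 (mod 47), so λ ≡ 10·21 ≡ 22.
  x = λ² - 2 - 2 = 484 - 4 ≡ 10; y = λ·(2 - 10) - 28 ≡ 31. → (10, 31)
double: tangent at (10, 31): λ = (3·10² + 45)/(2·31) ≡ 16/15. 15⁻¹ ≡ 22 (mod 47), so λ ≡ 16·22 ≡ 23.
  x = λ² - 10 - 10 = 529 - 20 ≡ 39; y = λ·(10 - 39) - 31 ≡ 7. → (39, 7)
add G: (39, 7) + (2, 28). λ = (28 - 7)/(2 - 39) ≡ 21/10 mod 47. 10⁻¹ ≡ 33 (mod 47) since 10·33 = 330 ≡ 1, so λ ≡ 35.
  x = λ² - 39 - 2 = 1225 - 41 ≡ 9; y = λ·(39 - 9) - 7 ≡ 9. → (9, 9)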